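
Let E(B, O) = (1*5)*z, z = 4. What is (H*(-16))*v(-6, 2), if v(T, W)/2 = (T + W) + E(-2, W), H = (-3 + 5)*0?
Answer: 0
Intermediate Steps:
E(B, O) = 20 (E(B, O) = (1*5)*4 = 5*4 = 20)
H = 0 (H = 2*0 = 0)
v(T, W) = 40 + 2*T + 2*W (v(T, W) = 2*((T + W) + 20) = 2*(20 + T + W) = 40 + 2*T + 2*W)
(H*(-16))*v(-6, 2) = (0*(-16))*(40 + 2*(-6) + 2*2) = 0*(40 - 12 + 4) = 0*32 = 0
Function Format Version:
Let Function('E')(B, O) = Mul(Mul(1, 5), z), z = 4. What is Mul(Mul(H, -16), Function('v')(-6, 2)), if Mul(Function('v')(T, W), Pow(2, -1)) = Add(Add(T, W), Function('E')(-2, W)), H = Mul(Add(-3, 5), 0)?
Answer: 0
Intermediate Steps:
Function('E')(B, O) = 20 (Function('E')(B, O) = Mul(Mul(1, 5), 4) = Mul(5, 4) = 20)
H = 0 (H = Mul(2, 0) = 0)
Function('v')(T, W) = Add(40, Mul(2, T), Mul(2, W)) (Function('v')(T, W) = Mul(2, Add(Add(T, W), 20)) = Mul(2, Add(20, T, W)) = Add(40, Mul(2, T), Mul(2, W)))
Mul(Mul(H, -16), Function('v')(-6, 2)) = Mul(Mul(0, -16), Add(40, Mul(2, -6), Mul(2, 2))) = Mul(0, Add(40, -12, 4)) = Mul(0, 32) = 0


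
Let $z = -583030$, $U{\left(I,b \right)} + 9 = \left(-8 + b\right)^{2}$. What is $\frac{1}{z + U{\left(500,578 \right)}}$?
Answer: $- \frac{1}{258139} \approx -3.8739 \cdot 10^{-6}$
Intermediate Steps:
$U{\left(I,b \right)} = -9 + \left(-8 + b\right)^{2}$
$\frac{1}{z + U{\left(500,578 \right)}} = \frac{1}{-583030 - \left(9 - \left(-8 + 578\right)^{2}\right)} = \frac{1}{-583030 - \left(9 - 570^{2}\right)} = \frac{1}{-583030 + \left(-9 + 324900\right)} = \frac{1}{-583030 + 324891} = \frac{1}{-258139} = - \frac{1}{258139}$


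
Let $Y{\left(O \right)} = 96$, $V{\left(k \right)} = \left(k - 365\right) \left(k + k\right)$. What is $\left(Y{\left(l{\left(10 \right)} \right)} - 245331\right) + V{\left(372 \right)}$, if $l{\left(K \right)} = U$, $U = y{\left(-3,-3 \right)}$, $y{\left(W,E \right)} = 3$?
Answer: $-240027$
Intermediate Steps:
$V{\left(k \right)} = 2 k \left(-365 + k\right)$ ($V{\left(k \right)} = \left(-365 + k\right) 2 k = 2 k \left(-365 + k\right)$)
$U = 3$
$l{\left(K \right)} = 3$
$\left(Y{\left(l{\left(10 \right)} \right)} - 245331\right) + V{\left(372 \right)} = \left(96 - 245331\right) + 2 \cdot 372 \left(-365 + 372\right) = -245235 + 2 \cdot 372 \cdot 7 = -245235 + 5208 = -240027$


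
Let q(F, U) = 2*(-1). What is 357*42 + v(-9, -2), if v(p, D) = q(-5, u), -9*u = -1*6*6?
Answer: 14992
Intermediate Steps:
u = 4 (u = -(-1*6)*6/9 = -(-2)*6/3 = -⅑*(-36) = 4)
q(F, U) = -2
v(p, D) = -2
357*42 + v(-9, -2) = 357*42 - 2 = 14994 - 2 = 14992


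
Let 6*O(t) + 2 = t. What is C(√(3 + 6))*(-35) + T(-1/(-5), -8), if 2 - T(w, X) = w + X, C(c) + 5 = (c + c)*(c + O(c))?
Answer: -2401/5 ≈ -480.20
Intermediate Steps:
O(t) = -⅓ + t/6
C(c) = -5 + 2*c*(-⅓ + 7*c/6) (C(c) = -5 + (c + c)*(c + (-⅓ + c/6)) = -5 + (2*c)*(-⅓ + 7*c/6) = -5 + 2*c*(-⅓ + 7*c/6))
T(w, X) = 2 - X - w (T(w, X) = 2 - (w + X) = 2 - (X + w) = 2 + (-X - w) = 2 - X - w)
C(√(3 + 6))*(-35) + T(-1/(-5), -8) = (-5 - 2*√(3 + 6)/3 + 7*(√(3 + 6))²/3)*(-35) + (2 - 1*(-8) - (-1)/(-5)) = (-5 - 2*√9/3 + 7*(√9)²/3)*(-35) + (2 + 8 - (-1)*(-1)/5) = (-5 - ⅔*3 + (7/3)*3²)*(-35) + (2 + 8 - 1*⅕) = (-5 - 2 + (7/3)*9)*(-35) + (2 + 8 - ⅕) = (-5 - 2 + 21)*(-35) + 49/5 = 14*(-35) + 49/5 = -490 + 49/5 = -2401/5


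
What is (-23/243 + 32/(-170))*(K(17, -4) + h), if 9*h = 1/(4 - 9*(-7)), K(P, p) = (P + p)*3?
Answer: -137415674/12454965 ≈ -11.033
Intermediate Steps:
K(P, p) = 3*P + 3*p
h = 1/603 (h = 1/(9*(4 - 9*(-7))) = 1/(9*(4 + 63)) = (1/9)/67 = (1/9)*(1/67) = 1/603 ≈ 0.0016584)
(-23/243 + 32/(-170))*(K(17, -4) + h) = (-23/243 + 32/(-170))*((3*17 + 3*(-4)) + 1/603) = (-23*1/243 + 32*(-1/170))*((51 - 12) + 1/603) = (-23/243 - 16/85)*(39 + 1/603) = -5843/20655*23518/603 = -137415674/12454965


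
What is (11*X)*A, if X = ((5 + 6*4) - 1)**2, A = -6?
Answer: -51744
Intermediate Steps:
X = 784 (X = ((5 + 24) - 1)**2 = (29 - 1)**2 = 28**2 = 784)
(11*X)*A = (11*784)*(-6) = 8624*(-6) = -51744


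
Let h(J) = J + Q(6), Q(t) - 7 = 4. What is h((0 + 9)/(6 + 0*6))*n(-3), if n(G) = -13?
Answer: -325/2 ≈ -162.50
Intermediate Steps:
Q(t) = 11 (Q(t) = 7 + 4 = 11)
h(J) = 11 + J (h(J) = J + 11 = 11 + J)
h((0 + 9)/(6 + 0*6))*n(-3) = (11 + (0 + 9)/(6 + 0*6))*(-13) = (11 + 9/(6 + 0))*(-13) = (11 + 9/6)*(-13) = (11 + 9*(⅙))*(-13) = (11 + 3/2)*(-13) = (25/2)*(-13) = -325/2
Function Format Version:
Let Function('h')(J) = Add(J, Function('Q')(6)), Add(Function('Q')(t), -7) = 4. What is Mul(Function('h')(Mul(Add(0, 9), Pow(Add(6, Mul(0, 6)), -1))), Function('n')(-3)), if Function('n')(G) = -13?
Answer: Rational(-325, 2) ≈ -162.50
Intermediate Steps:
Function('Q')(t) = 11 (Function('Q')(t) = Add(7, 4) = 11)
Function('h')(J) = Add(11, J) (Function('h')(J) = Add(J, 11) = Add(11, J))
Mul(Function('h')(Mul(Add(0, 9), Pow(Add(6, Mul(0, 6)), -1))), Function('n')(-3)) = Mul(Add(11, Mul(Add(0, 9), Pow(Add(6, Mul(0, 6)), -1))), -13) = Mul(Add(11, Mul(9, Pow(Add(6, 0), -1))), -13) = Mul(Add(11, Mul(9, Pow(6, -1))), -13) = Mul(Add(11, Mul(9, Rational(1, 6))), -13) = Mul(Add(11, Rational(3, 2)), -13) = Mul(Rational(25, 2), -13) = Rational(-325, 2)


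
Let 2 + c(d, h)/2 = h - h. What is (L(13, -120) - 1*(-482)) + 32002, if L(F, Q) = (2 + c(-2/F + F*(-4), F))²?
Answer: 32488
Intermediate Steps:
c(d, h) = -4 (c(d, h) = -4 + 2*(h - h) = -4 + 2*0 = -4 + 0 = -4)
L(F, Q) = 4 (L(F, Q) = (2 - 4)² = (-2)² = 4)
(L(13, -120) - 1*(-482)) + 32002 = (4 - 1*(-482)) + 32002 = (4 + 482) + 32002 = 486 + 32002 = 32488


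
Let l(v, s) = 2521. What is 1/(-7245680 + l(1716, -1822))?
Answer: -1/7243159 ≈ -1.3806e-7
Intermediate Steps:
1/(-7245680 + l(1716, -1822)) = 1/(-7245680 + 2521) = 1/(-7243159) = -1/7243159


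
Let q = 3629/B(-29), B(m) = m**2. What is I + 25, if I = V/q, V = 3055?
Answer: 2659980/3629 ≈ 732.98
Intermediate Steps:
q = 3629/841 (q = 3629/((-29)**2) = 3629/841 ≈ 4.3151)
I = 2569255/3629 (I = 3055/(3629/841) = 3055*(841/3629) = 2569255/3629 ≈ 707.98)
I + 25 = 2569255/3629 + 25 = 2659980/3629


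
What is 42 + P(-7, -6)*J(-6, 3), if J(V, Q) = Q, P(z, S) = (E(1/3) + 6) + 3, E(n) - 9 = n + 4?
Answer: 109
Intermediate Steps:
E(n) = 13 + n (E(n) = 9 + (n + 4) = 9 + (4 + n) = 13 + n)
P(z, S) = 67/3 (P(z, S) = ((13 + 1/3) + 6) + 3 = ((13 + ⅓) + 6) + 3 = (40/3 + 6) + 3 = 58/3 + 3 = 67/3)
42 + P(-7, -6)*J(-6, 3) = 42 + (67/3)*3 = 42 + 67 = 109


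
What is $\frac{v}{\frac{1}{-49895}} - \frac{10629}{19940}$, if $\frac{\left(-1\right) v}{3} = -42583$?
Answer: $- \frac{127098284929329}{19940} \approx -6.374 \cdot 10^{9}$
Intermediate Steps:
$v = 127749$ ($v = \left(-3\right) \left(-42583\right) = 127749$)
$\frac{v}{\frac{1}{-49895}} - \frac{10629}{19940} = \frac{127749}{\frac{1}{-49895}} - \frac{10629}{19940} = \frac{127749}{- \frac{1}{49895}} - \frac{10629}{19940} = 127749 \left(-49895\right) - \frac{10629}{19940} = -6374036355 - \frac{10629}{19940} = - \frac{127098284929329}{19940}$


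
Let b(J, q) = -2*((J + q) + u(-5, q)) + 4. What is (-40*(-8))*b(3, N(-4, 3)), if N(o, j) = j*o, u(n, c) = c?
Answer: 14720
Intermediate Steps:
b(J, q) = 4 - 4*q - 2*J (b(J, q) = -2*((J + q) + q) + 4 = -2*(J + 2*q) + 4 = (-4*q - 2*J) + 4 = 4 - 4*q - 2*J)
(-40*(-8))*b(3, N(-4, 3)) = (-40*(-8))*(4 - 12*(-4) - 2*3) = 320*(4 - 4*(-12) - 6) = 320*(4 + 48 - 6) = 320*46 = 14720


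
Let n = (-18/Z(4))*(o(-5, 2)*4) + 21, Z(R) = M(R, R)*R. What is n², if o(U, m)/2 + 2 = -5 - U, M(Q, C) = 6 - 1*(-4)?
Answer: 19881/25 ≈ 795.24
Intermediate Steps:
M(Q, C) = 10 (M(Q, C) = 6 + 4 = 10)
o(U, m) = -14 - 2*U (o(U, m) = -4 + 2*(-5 - U) = -4 + (-10 - 2*U) = -14 - 2*U)
Z(R) = 10*R
n = 141/5 (n = (-18/(10*4))*((-14 - 2*(-5))*4) + 21 = (-18/40)*((-14 + 10)*4) + 21 = (-18*1/40)*(-4*4) + 21 = -9/20*(-16) + 21 = 36/5 + 21 = 141/5 ≈ 28.200)
n² = (141/5)² = 19881/25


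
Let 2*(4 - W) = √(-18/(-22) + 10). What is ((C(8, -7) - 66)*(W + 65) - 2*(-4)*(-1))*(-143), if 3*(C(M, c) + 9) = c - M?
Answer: 790504 - 520*√1309 ≈ 7.7169e+5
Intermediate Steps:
W = 4 - √1309/22 (W = 4 - √(-18/(-22) + 10)/2 = 4 - √(-18*(-1/22) + 10)/2 = 4 - √(9/11 + 10)/2 = 4 - √1309/22 ≈ 2.3554)
C(M, c) = -9 - M/3 + c/3 (C(M, c) = -9 + (c - M)/3 = -9 + (-M/3 + c/3) = -9 - M/3 + c/3)
((C(8, -7) - 66)*(W + 65) - 2*(-4)*(-1))*(-143) = (((-9 - ⅓*8 + (⅓)*(-7)) - 66)*((4 - √1309/22) + 65) - 2*(-4)*(-1))*(-143) = (((-9 - 8/3 - 7/3) - 66)*(69 - √1309/22) + 8*(-1))*(-143) = ((-14 - 66)*(69 - √1309/22) - 8)*(-143) = (-80*(69 - √1309/22) - 8)*(-143) = ((-5520 + 40*√1309/11) - 8)*(-143) = (-5528 + 40*√1309/11)*(-143) = 790504 - 520*√1309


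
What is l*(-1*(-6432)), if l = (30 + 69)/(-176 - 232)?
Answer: -26532/17 ≈ -1560.7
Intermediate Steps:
l = -33/136 (l = 99/(-408) = 99*(-1/408) = -33/136 ≈ -0.24265)
l*(-1*(-6432)) = -(-33)*(-6432)/136 = -33/136*6432 = -26532/17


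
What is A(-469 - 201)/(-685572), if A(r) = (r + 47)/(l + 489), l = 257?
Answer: 623/511436712 ≈ 1.2181e-6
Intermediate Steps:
A(r) = 47/746 + r/746 (A(r) = (r + 47)/(257 + 489) = (47 + r)/746 = (47 + r)*(1/746) = 47/746 + r/746)
A(-469 - 201)/(-685572) = (47/746 + (-469 - 201)/746)/(-685572) = (47/746 + (1/746)*(-670))*(-1/685572) = (47/746 - 335/373)*(-1/685572) = -623/746*(-1/685572) = 623/511436712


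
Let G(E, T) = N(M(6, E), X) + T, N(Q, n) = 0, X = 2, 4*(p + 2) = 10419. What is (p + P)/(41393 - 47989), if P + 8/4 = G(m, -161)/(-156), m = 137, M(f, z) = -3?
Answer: -202939/514488 ≈ -0.39445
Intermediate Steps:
p = 10411/4 (p = -2 + (¼)*10419 = -2 + 10419/4 = 10411/4 ≈ 2602.8)
G(E, T) = T (G(E, T) = 0 + T = T)
P = -151/156 (P = -2 - 161/(-156) = -2 - 161*(-1/156) = -2 + 161/156 = -151/156 ≈ -0.96795)
(p + P)/(41393 - 47989) = (10411/4 - 151/156)/(41393 - 47989) = (202939/78)/(-6596) = (202939/78)*(-1/6596) = -202939/514488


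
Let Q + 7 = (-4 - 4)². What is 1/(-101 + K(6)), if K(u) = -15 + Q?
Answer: -1/59 ≈ -0.016949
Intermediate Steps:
Q = 57 (Q = -7 + (-4 - 4)² = -7 + (-8)² = -7 + 64 = 57)
K(u) = 42 (K(u) = -15 + 57 = 42)
1/(-101 + K(6)) = 1/(-101 + 42) = 1/(-59) = -1/59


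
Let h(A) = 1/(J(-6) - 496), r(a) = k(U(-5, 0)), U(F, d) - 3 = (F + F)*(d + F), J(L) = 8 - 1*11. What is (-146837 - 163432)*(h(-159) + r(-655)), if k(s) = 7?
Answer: -1083459348/499 ≈ -2.1713e+6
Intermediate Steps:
J(L) = -3 (J(L) = 8 - 11 = -3)
U(F, d) = 3 + 2*F*(F + d) (U(F, d) = 3 + (F + F)*(d + F) = 3 + (2*F)*(F + d) = 3 + 2*F*(F + d))
r(a) = 7
h(A) = -1/499 (h(A) = 1/(-3 - 496) = 1/(-499) = -1/499)
(-146837 - 163432)*(h(-159) + r(-655)) = (-146837 - 163432)*(-1/499 + 7) = -310269*3492/499 = -1083459348/499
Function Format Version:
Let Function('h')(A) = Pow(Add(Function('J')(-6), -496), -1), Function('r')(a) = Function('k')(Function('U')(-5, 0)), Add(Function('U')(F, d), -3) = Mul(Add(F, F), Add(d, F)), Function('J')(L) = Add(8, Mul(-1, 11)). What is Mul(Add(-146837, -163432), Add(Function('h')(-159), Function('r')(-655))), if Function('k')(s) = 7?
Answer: Rational(-1083459348, 499) ≈ -2.1713e+6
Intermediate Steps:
Function('J')(L) = -3 (Function('J')(L) = Add(8, -11) = -3)
Function('U')(F, d) = Add(3, Mul(2, F, Add(F, d))) (Function('U')(F, d) = Add(3, Mul(Add(F, F), Add(d, F))) = Add(3, Mul(Mul(2, F), Add(F, d))) = Add(3, Mul(2, F, Add(F, d))))
Function('r')(a) = 7
Function('h')(A) = Rational(-1, 499) (Function('h')(A) = Pow(Add(-3, -496), -1) = Pow(-499, -1) = Rational(-1, 499))
Mul(Add(-146837, -163432), Add(Function('h')(-159), Function('r')(-655))) = Mul(Add(-146837, -163432), Add(Rational(-1, 499), 7)) = Mul(-310269, Rational(3492, 499)) = Rational(-1083459348, 499)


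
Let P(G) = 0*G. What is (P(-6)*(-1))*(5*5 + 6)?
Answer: 0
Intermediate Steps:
P(G) = 0
(P(-6)*(-1))*(5*5 + 6) = (0*(-1))*(5*5 + 6) = 0*(25 + 6) = 0*31 = 0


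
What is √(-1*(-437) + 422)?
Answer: √859 ≈ 29.309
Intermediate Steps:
√(-1*(-437) + 422) = √(437 + 422) = √859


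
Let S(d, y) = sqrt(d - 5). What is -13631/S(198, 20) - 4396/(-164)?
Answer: 1099/41 - 13631*sqrt(193)/193 ≈ -954.38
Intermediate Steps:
S(d, y) = sqrt(-5 + d)
-13631/S(198, 20) - 4396/(-164) = -13631/sqrt(-5 + 198) - 4396/(-164) = -13631*sqrt(193)/193 - 4396*(-1/164) = -13631*sqrt(193)/193 + 1099/41 = 1099/41 - 13631*sqrt(193)/193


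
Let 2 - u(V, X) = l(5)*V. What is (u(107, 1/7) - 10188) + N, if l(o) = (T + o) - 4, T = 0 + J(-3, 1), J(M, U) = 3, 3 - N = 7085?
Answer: -17696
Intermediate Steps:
N = -7082 (N = 3 - 1*7085 = 3 - 7085 = -7082)
T = 3 (T = 0 + 3 = 3)
l(o) = -1 + o (l(o) = (3 + o) - 4 = -1 + o)
u(V, X) = 2 - 4*V (u(V, X) = 2 - (-1 + 5)*V = 2 - 4*V)
(u(107, 1/7) - 10188) + N = ((2 - 4*107) - 10188) - 7082 = ((2 - 428) - 10188) - 7082 = (-426 - 10188) - 7082 = -10614 - 7082 = -17696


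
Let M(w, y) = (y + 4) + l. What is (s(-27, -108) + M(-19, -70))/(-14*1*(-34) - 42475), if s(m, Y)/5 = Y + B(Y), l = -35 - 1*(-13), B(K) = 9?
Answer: 583/41999 ≈ 0.013881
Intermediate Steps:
l = -22 (l = -35 + 13 = -22)
M(w, y) = -18 + y (M(w, y) = (y + 4) - 22 = (4 + y) - 22 = -18 + y)
s(m, Y) = 45 + 5*Y (s(m, Y) = 5*(Y + 9) = 5*(9 + Y) = 45 + 5*Y)
(s(-27, -108) + M(-19, -70))/(-14*1*(-34) - 42475) = ((45 + 5*(-108)) + (-18 - 70))/(-14*1*(-34) - 42475) = ((45 - 540) - 88)/(-14*(-34) - 42475) = (-495 - 88)/(476 - 42475) = -583/(-41999) = -583*(-1/41999) = 583/41999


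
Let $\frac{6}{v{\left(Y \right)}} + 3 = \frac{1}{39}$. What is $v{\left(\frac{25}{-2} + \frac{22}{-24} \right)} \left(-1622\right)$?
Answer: $\frac{94887}{29} \approx 3272.0$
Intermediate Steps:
$v{\left(Y \right)} = - \frac{117}{58}$ ($v{\left(Y \right)} = \frac{6}{-3 + \frac{1}{39}} = \frac{6}{- \frac{116}{39}} = 6 \left(- \frac{39}{116}\right) = - \frac{117}{58}$)
$v{\left(\frac{25}{-2} + \frac{22}{-24} \right)} \left(-1622\right) = \left(- \frac{117}{58}\right) \left(-1622\right) = \frac{94887}{29}$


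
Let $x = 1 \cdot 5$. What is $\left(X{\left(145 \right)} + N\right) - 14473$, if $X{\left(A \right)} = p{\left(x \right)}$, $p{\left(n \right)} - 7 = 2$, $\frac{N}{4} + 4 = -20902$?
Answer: $-98088$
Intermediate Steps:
$N = -83624$ ($N = -16 + 4 \left(-20902\right) = -16 - 83608 = -83624$)
$x = 5$
$p{\left(n \right)} = 9$ ($p{\left(n \right)} = 7 + 2 = 9$)
$X{\left(A \right)} = 9$
$\left(X{\left(145 \right)} + N\right) - 14473 = \left(9 - 83624\right) - 14473 = -83615 - 14473 = -98088$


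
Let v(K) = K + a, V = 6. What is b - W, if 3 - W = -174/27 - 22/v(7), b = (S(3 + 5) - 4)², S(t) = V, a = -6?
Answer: -247/9 ≈ -27.444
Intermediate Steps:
S(t) = 6
v(K) = -6 + K (v(K) = K - 6 = -6 + K)
b = 4 (b = (6 - 4)² = 2² = 4)
W = 283/9 (W = 3 - (-174/27 - 22/(-6 + 7)) = 3 - (-174*1/27 - 22/1) = 3 - (-58/9 - 22*1) = 3 - (-58/9 - 22) = 3 - 1*(-256/9) = 3 + 256/9 = 283/9 ≈ 31.444)
b - W = 4 - 1*283/9 = 4 - 283/9 = -247/9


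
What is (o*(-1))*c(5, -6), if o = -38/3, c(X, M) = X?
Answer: 190/3 ≈ 63.333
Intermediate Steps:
o = -38/3 (o = -38*⅓ = -38/3 ≈ -12.667)
(o*(-1))*c(5, -6) = -38/3*(-1)*5 = (38/3)*5 = 190/3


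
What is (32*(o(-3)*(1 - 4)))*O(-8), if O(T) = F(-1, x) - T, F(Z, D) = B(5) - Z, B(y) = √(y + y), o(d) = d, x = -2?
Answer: 2592 + 288*√10 ≈ 3502.7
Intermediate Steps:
B(y) = √2*√y (B(y) = √(2*y) = √2*√y)
F(Z, D) = √10 - Z (F(Z, D) = √2*√5 - Z = √10 - Z)
O(T) = 1 + √10 - T (O(T) = (√10 - 1*(-1)) - T = (√10 + 1) - T = (1 + √10) - T = 1 + √10 - T)
(32*(o(-3)*(1 - 4)))*O(-8) = (32*(-3*(1 - 4)))*(1 + √10 - 1*(-8)) = (32*(-3*(-3)))*(1 + √10 + 8) = (32*9)*(9 + √10) = 288*(9 + √10) = 2592 + 288*√10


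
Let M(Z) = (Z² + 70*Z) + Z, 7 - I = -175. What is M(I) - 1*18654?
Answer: 27392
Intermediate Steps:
I = 182 (I = 7 - 1*(-175) = 7 + 175 = 182)
M(Z) = Z² + 71*Z
M(I) - 1*18654 = 182*(71 + 182) - 1*18654 = 182*253 - 18654 = 46046 - 18654 = 27392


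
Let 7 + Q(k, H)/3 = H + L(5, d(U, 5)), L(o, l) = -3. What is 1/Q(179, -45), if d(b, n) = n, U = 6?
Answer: -1/165 ≈ -0.0060606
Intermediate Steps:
Q(k, H) = -30 + 3*H (Q(k, H) = -21 + 3*(H - 3) = -21 + 3*(-3 + H) = -21 + (-9 + 3*H) = -30 + 3*H)
1/Q(179, -45) = 1/(-30 + 3*(-45)) = 1/(-30 - 135) = 1/(-165) = -1/165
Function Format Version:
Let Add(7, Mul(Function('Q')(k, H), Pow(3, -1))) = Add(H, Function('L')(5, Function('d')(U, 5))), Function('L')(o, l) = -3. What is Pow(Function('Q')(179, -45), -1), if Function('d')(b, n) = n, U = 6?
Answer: Rational(-1, 165) ≈ -0.0060606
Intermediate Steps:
Function('Q')(k, H) = Add(-30, Mul(3, H)) (Function('Q')(k, H) = Add(-21, Mul(3, Add(H, -3))) = Add(-21, Mul(3, Add(-3, H))) = Add(-21, Add(-9, Mul(3, H))) = Add(-30, Mul(3, H)))
Pow(Function('Q')(179, -45), -1) = Pow(Add(-30, Mul(3, -45)), -1) = Pow(Add(-30, -135), -1) = Pow(-165, -1) = Rational(-1, 165)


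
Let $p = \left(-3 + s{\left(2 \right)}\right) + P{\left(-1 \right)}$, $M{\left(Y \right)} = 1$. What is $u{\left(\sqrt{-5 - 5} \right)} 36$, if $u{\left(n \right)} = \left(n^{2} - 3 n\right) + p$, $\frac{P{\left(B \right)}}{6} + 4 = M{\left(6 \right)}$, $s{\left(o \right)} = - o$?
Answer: $-1188 - 108 i \sqrt{10} \approx -1188.0 - 341.53 i$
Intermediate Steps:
$P{\left(B \right)} = -18$ ($P{\left(B \right)} = -24 + 6 \cdot 1 = -24 + 6 = -18$)
$p = -23$ ($p = \left(-3 - 2\right) - 18 = -5 - 18 = -23$)
$u{\left(n \right)} = -23 + n^{2} - 3 n$ ($u{\left(n \right)} = \left(n^{2} - 3 n\right) - 23 = -23 + n^{2} - 3 n$)
$u{\left(\sqrt{-5 - 5} \right)} 36 = \left(-23 + \left(\sqrt{-5 - 5}\right)^{2} - 3 \sqrt{-5 - 5}\right) 36 = \left(-23 + \left(\sqrt{-10}\right)^{2} - 3 \sqrt{-10}\right) 36 = \left(-23 + \left(i \sqrt{10}\right)^{2} - 3 i \sqrt{10}\right) 36 = \left(-23 - 10 - 3 i \sqrt{10}\right) 36 = \left(-33 - 3 i \sqrt{10}\right) 36 = -1188 - 108 i \sqrt{10}$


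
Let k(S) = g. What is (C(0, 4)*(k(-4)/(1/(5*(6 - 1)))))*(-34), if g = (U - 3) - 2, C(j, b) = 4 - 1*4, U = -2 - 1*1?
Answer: 0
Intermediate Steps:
U = -3 (U = -2 - 1 = -3)
C(j, b) = 0 (C(j, b) = 4 - 4 = 0)
g = -8 (g = (-3 - 3) - 2 = -6 - 2 = -8)
k(S) = -8
(C(0, 4)*(k(-4)/(1/(5*(6 - 1)))))*(-34) = (0*(-8*5*(6 - 1)))*(-34) = (0*(-8*5*5))*(-34) = (0*(-8/(1/25)))*(-34) = (0*(-8/1/25))*(-34) = (0*(-8*25))*(-34) = (0*(-200))*(-34) = 0*(-34) = 0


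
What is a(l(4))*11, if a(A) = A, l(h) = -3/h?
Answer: -33/4 ≈ -8.2500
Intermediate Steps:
a(l(4))*11 = -3/4*11 = -3*¼*11 = -¾*11 = -33/4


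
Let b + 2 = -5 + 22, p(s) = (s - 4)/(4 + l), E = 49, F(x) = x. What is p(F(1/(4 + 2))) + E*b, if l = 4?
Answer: 35257/48 ≈ 734.52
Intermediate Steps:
p(s) = -½ + s/8 (p(s) = (s - 4)/(4 + 4) = (-4 + s)/8 = (-4 + s)*(⅛) = -½ + s/8)
b = 15 (b = -2 + (-5 + 22) = -2 + 17 = 15)
p(F(1/(4 + 2))) + E*b = (-½ + 1/(8*(4 + 2))) + 49*15 = (-½ + (⅛)/6) + 735 = (-½ + (⅛)*(⅙)) + 735 = (-½ + 1/48) + 735 = -23/48 + 735 = 35257/48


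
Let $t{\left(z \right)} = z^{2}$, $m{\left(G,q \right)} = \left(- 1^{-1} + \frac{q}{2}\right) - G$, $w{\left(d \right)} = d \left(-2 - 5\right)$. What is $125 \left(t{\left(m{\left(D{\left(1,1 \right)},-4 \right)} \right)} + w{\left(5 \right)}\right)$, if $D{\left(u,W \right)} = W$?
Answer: $-2375$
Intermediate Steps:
$w{\left(d \right)} = - 7 d$ ($w{\left(d \right)} = d \left(-7\right) = - 7 d$)
$m{\left(G,q \right)} = -1 + \frac{q}{2} - G$ ($m{\left(G,q \right)} = \left(\left(-1\right) 1 + q \frac{1}{2}\right) - G = \left(-1 + \frac{q}{2}\right) - G = -1 + \frac{q}{2} - G$)
$125 \left(t{\left(m{\left(D{\left(1,1 \right)},-4 \right)} \right)} + w{\left(5 \right)}\right) = 125 \left(\left(-1 + \frac{1}{2} \left(-4\right) - 1\right)^{2} - 35\right) = 125 \left(\left(-1 - 2 - 1\right)^{2} - 35\right) = 125 \left(\left(-4\right)^{2} - 35\right) = 125 \left(16 - 35\right) = 125 \left(-19\right) = -2375$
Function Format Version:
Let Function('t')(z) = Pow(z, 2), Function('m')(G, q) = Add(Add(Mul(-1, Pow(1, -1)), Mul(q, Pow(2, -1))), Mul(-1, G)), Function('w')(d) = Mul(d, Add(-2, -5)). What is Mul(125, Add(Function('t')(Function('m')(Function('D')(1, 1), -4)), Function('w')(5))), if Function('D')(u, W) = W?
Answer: -2375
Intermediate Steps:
Function('w')(d) = Mul(-7, d) (Function('w')(d) = Mul(d, -7) = Mul(-7, d))
Function('m')(G, q) = Add(-1, Mul(Rational(1, 2), q), Mul(-1, G)) (Function('m')(G, q) = Add(Add(Mul(-1, 1), Mul(q, Rational(1, 2))), Mul(-1, G)) = Add(Add(-1, Mul(Rational(1, 2), q)), Mul(-1, G)) = Add(-1, Mul(Rational(1, 2), q), Mul(-1, G)))
Mul(125, Add(Function('t')(Function('m')(Function('D')(1, 1), -4)), Function('w')(5))) = Mul(125, Add(Pow(Add(-1, Mul(Rational(1, 2), -4), Mul(-1, 1)), 2), Mul(-7, 5))) = Mul(125, Add(Pow(Add(-1, -2, -1), 2), -35)) = Mul(125, Add(Pow(-4, 2), -35)) = Mul(125, Add(16, -35)) = Mul(125, -19) = -2375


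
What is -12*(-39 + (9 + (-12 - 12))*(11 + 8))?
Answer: 3888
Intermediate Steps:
-12*(-39 + (9 + (-12 - 12))*(11 + 8)) = -12*(-39 + (9 - 24)*19) = -12*(-39 - 15*19) = -12*(-39 - 285) = -12*(-324) = 3888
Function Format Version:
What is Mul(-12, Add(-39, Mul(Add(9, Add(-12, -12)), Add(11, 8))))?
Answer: 3888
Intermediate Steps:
Mul(-12, Add(-39, Mul(Add(9, Add(-12, -12)), Add(11, 8)))) = Mul(-12, Add(-39, Mul(Add(9, -24), 19))) = Mul(-12, Add(-39, Mul(-15, 19))) = Mul(-12, Add(-39, -285)) = Mul(-12, -324) = 3888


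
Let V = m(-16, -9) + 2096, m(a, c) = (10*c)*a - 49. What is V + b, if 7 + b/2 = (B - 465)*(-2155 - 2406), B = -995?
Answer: 13321593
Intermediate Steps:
b = 13318106 (b = -14 + 2*((-995 - 465)*(-2155 - 2406)) = -14 + 2*(-1460*(-4561)) = -14 + 2*6659060 = -14 + 13318120 = 13318106)
m(a, c) = -49 + 10*a*c (m(a, c) = 10*a*c - 49 = -49 + 10*a*c)
V = 3487 (V = (-49 + 10*(-16)*(-9)) + 2096 = (-49 + 1440) + 2096 = 1391 + 2096 = 3487)
V + b = 3487 + 13318106 = 13321593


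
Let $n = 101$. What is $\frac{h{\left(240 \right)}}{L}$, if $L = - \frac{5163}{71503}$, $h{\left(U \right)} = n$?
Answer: $- \frac{7221803}{5163} \approx -1398.8$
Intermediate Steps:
$h{\left(U \right)} = 101$
$L = - \frac{5163}{71503}$ ($L = \left(-5163\right) \frac{1}{71503} = - \frac{5163}{71503} \approx -0.072207$)
$\frac{h{\left(240 \right)}}{L} = \frac{101}{- \frac{5163}{71503}} = 101 \left(- \frac{71503}{5163}\right) = - \frac{7221803}{5163}$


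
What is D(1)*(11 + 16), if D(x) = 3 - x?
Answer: 54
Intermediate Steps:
D(1)*(11 + 16) = (3 - 1*1)*(11 + 16) = (3 - 1)*27 = 2*27 = 54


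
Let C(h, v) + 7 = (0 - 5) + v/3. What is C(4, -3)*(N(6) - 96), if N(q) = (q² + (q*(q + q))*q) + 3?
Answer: -4875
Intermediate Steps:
C(h, v) = -12 + v/3 (C(h, v) = -7 + ((0 - 5) + v/3) = -7 + (-5 + v*(⅓)) = -7 + (-5 + v/3) = -12 + v/3)
N(q) = 3 + q² + 2*q³ (N(q) = (q² + (q*(2*q))*q) + 3 = (q² + (2*q²)*q) + 3 = (q² + 2*q³) + 3 = 3 + q² + 2*q³)
C(4, -3)*(N(6) - 96) = (-12 + (⅓)*(-3))*((3 + 6² + 2*6³) - 96) = (-12 - 1)*((3 + 36 + 2*216) - 96) = -13*((3 + 36 + 432) - 96) = -13*(471 - 96) = -13*375 = -4875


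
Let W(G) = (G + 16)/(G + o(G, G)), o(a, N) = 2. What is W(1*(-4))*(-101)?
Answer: 606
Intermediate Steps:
W(G) = (16 + G)/(2 + G) (W(G) = (G + 16)/(G + 2) = (16 + G)/(2 + G))
W(1*(-4))*(-101) = ((16 + 1*(-4))/(2 + 1*(-4)))*(-101) = ((16 - 4)/(2 - 4))*(-101) = (12/(-2))*(-101) = -½*12*(-101) = -6*(-101) = 606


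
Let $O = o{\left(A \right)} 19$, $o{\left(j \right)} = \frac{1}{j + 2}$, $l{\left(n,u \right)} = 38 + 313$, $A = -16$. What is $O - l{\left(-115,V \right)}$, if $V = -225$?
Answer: $- \frac{4933}{14} \approx -352.36$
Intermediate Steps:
$l{\left(n,u \right)} = 351$
$o{\left(j \right)} = \frac{1}{2 + j}$
$O = - \frac{19}{14}$ ($O = \frac{1}{2 - 16} \cdot 19 = \frac{1}{-14} \cdot 19 = \left(- \frac{1}{14}\right) 19 = - \frac{19}{14} \approx -1.3571$)
$O - l{\left(-115,V \right)} = - \frac{19}{14} - 351 = - \frac{4933}{14}$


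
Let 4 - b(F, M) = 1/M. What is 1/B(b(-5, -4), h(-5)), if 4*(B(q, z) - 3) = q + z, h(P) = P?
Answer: 16/45 ≈ 0.35556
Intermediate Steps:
b(F, M) = 4 - 1/M
B(q, z) = 3 + q/4 + z/4 (B(q, z) = 3 + (q + z)/4 = 3 + (q/4 + z/4) = 3 + q/4 + z/4)
1/B(b(-5, -4), h(-5)) = 1/(3 + (4 - 1/(-4))/4 + (1/4)*(-5)) = 1/(3 + (4 - 1*(-1/4))/4 - 5/4) = 1/(3 + (4 + 1/4)/4 - 5/4) = 1/(3 + (1/4)*(17/4) - 5/4) = 1/(3 + 17/16 - 5/4) = 1/(45/16) = 16/45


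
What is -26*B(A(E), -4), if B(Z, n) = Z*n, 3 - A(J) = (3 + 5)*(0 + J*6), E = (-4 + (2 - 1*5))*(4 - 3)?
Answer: 35256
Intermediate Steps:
E = -7 (E = (-4 + (2 - 5))*1 = (-4 - 3)*1 = -7*1 = -7)
A(J) = 3 - 48*J (A(J) = 3 - (3 + 5)*(0 + J*6) = 3 - 8*(0 + 6*J) = 3 - 8*6*J = 3 - 48*J)
-26*B(A(E), -4) = -26*(3 - 48*(-7))*(-4) = -26*(3 + 336)*(-4) = -8814*(-4) = -26*(-1356) = 35256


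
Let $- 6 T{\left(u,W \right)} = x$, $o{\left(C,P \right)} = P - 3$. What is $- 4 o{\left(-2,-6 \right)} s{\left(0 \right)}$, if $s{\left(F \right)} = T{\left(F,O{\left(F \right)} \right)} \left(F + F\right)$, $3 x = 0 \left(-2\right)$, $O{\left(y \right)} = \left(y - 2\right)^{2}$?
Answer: $0$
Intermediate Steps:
$o{\left(C,P \right)} = -3 + P$
$O{\left(y \right)} = \left(-2 + y\right)^{2}$
$x = 0$ ($x = \frac{0 \left(-2\right)}{3} = \frac{1}{3} \cdot 0 = 0$)
$T{\left(u,W \right)} = 0$ ($T{\left(u,W \right)} = \left(- \frac{1}{6}\right) 0 = 0$)
$s{\left(F \right)} = 0$ ($s{\left(F \right)} = 0 \left(F + F\right) = 0 \cdot 2 F = 0$)
$- 4 o{\left(-2,-6 \right)} s{\left(0 \right)} = - 4 \left(-3 - 6\right) 0 = \left(-4\right) \left(-9\right) 0 = 36 \cdot 0 = 0$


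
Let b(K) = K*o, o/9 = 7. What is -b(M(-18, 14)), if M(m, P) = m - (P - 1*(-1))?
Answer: 2079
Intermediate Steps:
o = 63 (o = 9*7 = 63)
M(m, P) = -1 + m - P (M(m, P) = m - (P + 1) = m - (1 + P) = m + (-1 - P) = -1 + m - P)
b(K) = 63*K (b(K) = K*63 = 63*K)
-b(M(-18, 14)) = -63*(-1 - 18 - 1*14) = -63*(-1 - 18 - 14) = -63*(-33) = -1*(-2079) = 2079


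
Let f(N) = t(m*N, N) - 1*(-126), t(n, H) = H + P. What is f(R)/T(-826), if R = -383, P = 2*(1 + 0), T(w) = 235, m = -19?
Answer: -51/47 ≈ -1.0851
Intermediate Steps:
P = 2 (P = 2*1 = 2)
t(n, H) = 2 + H (t(n, H) = H + 2 = 2 + H)
f(N) = 128 + N (f(N) = (2 + N) - 1*(-126) = (2 + N) + 126 = 128 + N)
f(R)/T(-826) = (128 - 383)/235 = -255*1/235 = -51/47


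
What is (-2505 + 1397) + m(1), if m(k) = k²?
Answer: -1107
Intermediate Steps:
(-2505 + 1397) + m(1) = (-2505 + 1397) + 1² = -1108 + 1 = -1107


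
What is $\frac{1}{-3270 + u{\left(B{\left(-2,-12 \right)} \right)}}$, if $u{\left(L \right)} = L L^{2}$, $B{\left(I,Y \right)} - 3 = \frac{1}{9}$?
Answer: $- \frac{729}{2361878} \approx -0.00030865$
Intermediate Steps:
$B{\left(I,Y \right)} = \frac{28}{9}$ ($B{\left(I,Y \right)} = 3 + \frac{1}{9} = \frac{28}{9}$)
$u{\left(L \right)} = L^{3}$
$\frac{1}{-3270 + u{\left(B{\left(-2,-12 \right)} \right)}} = \frac{1}{-3270 + \left(\frac{28}{9}\right)^{3}} = \frac{1}{-3270 + \frac{21952}{729}} = \frac{1}{- \frac{2361878}{729}} = - \frac{729}{2361878}$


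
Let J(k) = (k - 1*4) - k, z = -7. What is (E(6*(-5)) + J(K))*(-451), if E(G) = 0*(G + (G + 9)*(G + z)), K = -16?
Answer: 1804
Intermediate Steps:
J(k) = -4 (J(k) = (k - 4) - k = (-4 + k) - k = -4)
E(G) = 0 (E(G) = 0*(G + (G + 9)*(G - 7)) = 0*(G + (9 + G)*(-7 + G)) = 0*(G + (-7 + G)*(9 + G)) = 0)
(E(6*(-5)) + J(K))*(-451) = (0 - 4)*(-451) = -4*(-451) = 1804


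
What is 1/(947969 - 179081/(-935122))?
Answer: 935122/886466846299 ≈ 1.0549e-6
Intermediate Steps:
1/(947969 - 179081/(-935122)) = 1/(947969 - 179081*(-1/935122)) = 1/(947969 + 179081/935122) = 1/(886466846299/935122) = 935122/886466846299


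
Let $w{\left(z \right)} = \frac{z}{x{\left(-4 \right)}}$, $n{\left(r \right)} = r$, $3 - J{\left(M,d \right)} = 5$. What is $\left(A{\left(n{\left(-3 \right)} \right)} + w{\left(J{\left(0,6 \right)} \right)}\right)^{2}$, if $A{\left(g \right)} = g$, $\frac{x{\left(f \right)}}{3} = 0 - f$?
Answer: $\frac{361}{36} \approx 10.028$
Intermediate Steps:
$x{\left(f \right)} = - 3 f$ ($x{\left(f \right)} = 3 \left(0 - f\right) = 3 \left(- f\right) = - 3 f$)
$J{\left(M,d \right)} = -2$ ($J{\left(M,d \right)} = 3 - 5 = -2$)
$w{\left(z \right)} = \frac{z}{12}$ ($w{\left(z \right)} = \frac{z}{\left(-3\right) \left(-4\right)} = \frac{z}{12}$)
$\left(A{\left(n{\left(-3 \right)} \right)} + w{\left(J{\left(0,6 \right)} \right)}\right)^{2} = \left(-3 + \frac{1}{12} \left(-2\right)\right)^{2} = \left(-3 - \frac{1}{6}\right)^{2} = \left(- \frac{19}{6}\right)^{2} = \frac{361}{36}$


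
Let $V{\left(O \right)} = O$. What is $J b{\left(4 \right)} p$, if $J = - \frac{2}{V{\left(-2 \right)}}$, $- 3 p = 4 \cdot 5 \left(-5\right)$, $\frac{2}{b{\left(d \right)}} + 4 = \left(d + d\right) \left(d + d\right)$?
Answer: $\frac{10}{9} \approx 1.1111$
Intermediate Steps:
$b{\left(d \right)} = \frac{2}{-4 + 4 d^{2}}$ ($b{\left(d \right)} = \frac{2}{-4 + \left(d + d\right) \left(d + d\right)} = \frac{2}{-4 + 2 d 2 d} = \frac{2}{-4 + 4 d^{2}}$)
$p = \frac{100}{3}$ ($p = - \frac{4 \cdot 5 \left(-5\right)}{3} = - \frac{20 \left(-5\right)}{3} = \left(- \frac{1}{3}\right) \left(-100\right) = \frac{100}{3} \approx 33.333$)
$J = 1$ ($J = - \frac{2}{-2} = \left(-2\right) \left(- \frac{1}{2}\right) = 1$)
$J b{\left(4 \right)} p = 1 \frac{1}{2 \left(-1 + 4^{2}\right)} \frac{100}{3} = 1 \frac{1}{2 \left(-1 + 16\right)} \frac{100}{3} = 1 \frac{1}{2 \cdot 15} \cdot \frac{100}{3} = 1 \cdot \frac{1}{2} \cdot \frac{1}{15} \cdot \frac{100}{3} = 1 \cdot \frac{1}{30} \cdot \frac{100}{3} = \frac{1}{30} \cdot \frac{100}{3} = \frac{10}{9}$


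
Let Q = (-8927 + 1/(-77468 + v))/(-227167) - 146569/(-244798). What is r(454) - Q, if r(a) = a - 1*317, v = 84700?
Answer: 27420463505883967/201085858593856 ≈ 136.36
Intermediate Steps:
r(a) = -317 + a (r(a) = a - 317 = -317 + a)
Q = 128299121474305/201085858593856 (Q = (-8927 + 1/(-77468 + 84700))/(-227167) - 146569/(-244798) = (-8927 + 1/7232)*(-1/227167) - 146569*(-1/244798) = (-8927 + 1/7232)*(-1/227167) + 146569/244798 = -64560063/7232*(-1/227167) + 146569/244798 = 64560063/1642871744 + 146569/244798 = 128299121474305/201085858593856 ≈ 0.63803)
r(454) - Q = (-317 + 454) - 1*128299121474305/201085858593856 = 137 - 128299121474305/201085858593856 = 27420463505883967/201085858593856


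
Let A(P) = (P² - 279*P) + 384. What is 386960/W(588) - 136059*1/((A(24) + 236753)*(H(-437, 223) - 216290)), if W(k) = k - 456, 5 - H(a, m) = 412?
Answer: 4842871237222207/1652002798017 ≈ 2931.5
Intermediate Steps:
H(a, m) = -407 (H(a, m) = 5 - 1*412 = 5 - 412 = -407)
A(P) = 384 + P² - 279*P
W(k) = -456 + k
386960/W(588) - 136059*1/((A(24) + 236753)*(H(-437, 223) - 216290)) = 386960/(-456 + 588) - 136059*1/((-407 - 216290)*((384 + 24² - 279*24) + 236753)) = 386960/132 - 136059*(-1/(216697*((384 + 576 - 6696) + 236753))) = 386960*(1/132) - 136059*(-1/(216697*(-5736 + 236753))) = 96740/33 - 136059/((-216697*231017)) = 96740/33 - 136059/(-50060690849) = 96740/33 - 136059*(-1/50060690849) = 96740/33 + 136059/50060690849 = 4842871237222207/1652002798017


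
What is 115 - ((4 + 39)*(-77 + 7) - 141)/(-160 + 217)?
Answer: 9706/57 ≈ 170.28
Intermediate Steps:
115 - ((4 + 39)*(-77 + 7) - 141)/(-160 + 217) = 115 - (43*(-70) - 141)/57 = 115 - (-3010 - 141)/57 = 115 - (-3151)/57 = 115 - 1*(-3151/57) = 115 + 3151/57 = 9706/57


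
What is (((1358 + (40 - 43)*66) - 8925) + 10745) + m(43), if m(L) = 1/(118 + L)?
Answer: 479781/161 ≈ 2980.0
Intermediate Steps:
(((1358 + (40 - 43)*66) - 8925) + 10745) + m(43) = (((1358 + (40 - 43)*66) - 8925) + 10745) + 1/(118 + 43) = (((1358 - 3*66) - 8925) + 10745) + 1/161 = (((1358 - 198) - 8925) + 10745) + 1/161 = ((1160 - 8925) + 10745) + 1/161 = (-7765 + 10745) + 1/161 = 2980 + 1/161 = 479781/161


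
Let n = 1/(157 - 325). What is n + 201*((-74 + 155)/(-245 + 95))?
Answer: -455893/4200 ≈ -108.55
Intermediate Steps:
n = -1/168 (n = 1/(-168) = -1/168 ≈ -0.0059524)
n + 201*((-74 + 155)/(-245 + 95)) = -1/168 + 201*((-74 + 155)/(-245 + 95)) = -1/168 + 201*(81/(-150)) = -1/168 + 201*(81*(-1/150)) = -1/168 + 201*(-27/50) = -1/168 - 5427/50 = -455893/4200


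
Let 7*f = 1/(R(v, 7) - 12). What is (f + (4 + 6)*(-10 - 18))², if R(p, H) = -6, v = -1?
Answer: 1244748961/15876 ≈ 78405.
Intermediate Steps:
f = -1/126 (f = 1/(7*(-6 - 12)) = (⅐)/(-18) = (⅐)*(-1/18) = -1/126 ≈ -0.0079365)
(f + (4 + 6)*(-10 - 18))² = (-1/126 + (4 + 6)*(-10 - 18))² = (-1/126 + 10*(-28))² = (-1/126 - 280)² = (-35281/126)² = 1244748961/15876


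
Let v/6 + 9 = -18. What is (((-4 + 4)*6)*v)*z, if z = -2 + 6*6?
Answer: 0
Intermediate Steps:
z = 34 (z = -2 + 36 = 34)
v = -162 (v = -54 + 6*(-18) = -54 - 108 = -162)
(((-4 + 4)*6)*v)*z = (((-4 + 4)*6)*(-162))*34 = ((0*6)*(-162))*34 = (0*(-162))*34 = 0*34 = 0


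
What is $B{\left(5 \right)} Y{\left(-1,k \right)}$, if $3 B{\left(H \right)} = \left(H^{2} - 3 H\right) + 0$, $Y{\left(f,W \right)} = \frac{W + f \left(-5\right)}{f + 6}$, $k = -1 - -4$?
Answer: $\frac{16}{3} \approx 5.3333$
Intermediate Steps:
$k = 3$ ($k = -1 + 4 = 3$)
$Y{\left(f,W \right)} = \frac{W - 5 f}{6 + f}$
$B{\left(H \right)} = - H + \frac{H^{2}}{3}$ ($B{\left(H \right)} = \frac{\left(H^{2} - 3 H\right) + 0}{3} = \frac{H^{2} - 3 H}{3} = - H + \frac{H^{2}}{3}$)
$B{\left(5 \right)} Y{\left(-1,k \right)} = \frac{1}{3} \cdot 5 \left(-3 + 5\right) \frac{3 - -5}{6 - 1} = \frac{1}{3} \cdot 5 \cdot 2 \frac{3 + 5}{5} = \frac{10 \cdot \frac{1}{5} \cdot 8}{3} = \frac{10}{3} \cdot \frac{8}{5} = \frac{16}{3}$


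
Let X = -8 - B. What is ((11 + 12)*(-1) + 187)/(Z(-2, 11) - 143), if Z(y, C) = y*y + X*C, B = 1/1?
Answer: -82/119 ≈ -0.68908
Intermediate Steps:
B = 1
X = -9 (X = -8 - 1*1 = -8 - 1 = -9)
Z(y, C) = y² - 9*C (Z(y, C) = y*y - 9*C = y² - 9*C)
((11 + 12)*(-1) + 187)/(Z(-2, 11) - 143) = ((11 + 12)*(-1) + 187)/(((-2)² - 9*11) - 143) = (23*(-1) + 187)/((4 - 99) - 143) = (-23 + 187)/(-95 - 143) = 164/(-238) = 164*(-1/238) = -82/119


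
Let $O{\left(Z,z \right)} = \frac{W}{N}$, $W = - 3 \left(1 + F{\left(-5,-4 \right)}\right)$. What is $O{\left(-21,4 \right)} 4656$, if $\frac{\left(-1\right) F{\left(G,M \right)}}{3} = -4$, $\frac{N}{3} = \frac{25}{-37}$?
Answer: $\frac{2239536}{25} \approx 89582.0$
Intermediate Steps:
$N = - \frac{75}{37}$ ($N = 3 \frac{25}{-37} = 3 \cdot 25 \left(- \frac{1}{37}\right) = 3 \left(- \frac{25}{37}\right) = - \frac{75}{37} \approx -2.027$)
$F{\left(G,M \right)} = 12$ ($F{\left(G,M \right)} = \left(-3\right) \left(-4\right) = 12$)
$W = -39$ ($W = - 3 \left(1 + 12\right) = \left(-3\right) 13 = -39$)
$O{\left(Z,z \right)} = \frac{481}{25}$ ($O{\left(Z,z \right)} = - \frac{39}{- \frac{75}{37}} = \left(-39\right) \left(- \frac{37}{75}\right) = \frac{481}{25}$)
$O{\left(-21,4 \right)} 4656 = \frac{481}{25} \cdot 4656 = \frac{2239536}{25}$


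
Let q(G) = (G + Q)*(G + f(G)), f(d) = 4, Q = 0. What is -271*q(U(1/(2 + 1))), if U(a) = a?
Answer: -3523/9 ≈ -391.44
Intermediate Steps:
q(G) = G*(4 + G) (q(G) = (G + 0)*(G + 4) = G*(4 + G))
-271*q(U(1/(2 + 1))) = -271*(4 + 1/(2 + 1))/(2 + 1) = -271*(4 + 1/3)/3 = -271*(4 + ⅓)/3 = -271*13/(3*3) = -271*13/9 = -3523/9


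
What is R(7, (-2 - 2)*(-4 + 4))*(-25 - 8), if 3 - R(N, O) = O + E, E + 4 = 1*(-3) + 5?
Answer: -165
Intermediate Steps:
E = -2 (E = -4 + (1*(-3) + 5) = -4 + (-3 + 5) = -4 + 2 = -2)
R(N, O) = 5 - O (R(N, O) = 3 - (O - 2) = 3 - (-2 + O) = 3 + (2 - O) = 5 - O)
R(7, (-2 - 2)*(-4 + 4))*(-25 - 8) = (5 - (-2 - 2)*(-4 + 4))*(-25 - 8) = (5 - (-4)*0)*(-33) = (5 - 1*0)*(-33) = (5 + 0)*(-33) = 5*(-33) = -165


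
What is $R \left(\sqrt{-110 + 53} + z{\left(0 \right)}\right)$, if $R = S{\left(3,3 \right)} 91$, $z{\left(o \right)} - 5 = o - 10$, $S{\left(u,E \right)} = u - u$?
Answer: $0$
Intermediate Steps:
$S{\left(u,E \right)} = 0$
$z{\left(o \right)} = -5 + o$ ($z{\left(o \right)} = 5 + \left(o - 10\right) = 5 + \left(-10 + o\right) = -5 + o$)
$R = 0$ ($R = 0 \cdot 91 = 0$)
$R \left(\sqrt{-110 + 53} + z{\left(0 \right)}\right) = 0 \left(\sqrt{-110 + 53} + \left(-5 + 0\right)\right) = 0 \left(\sqrt{-57} - 5\right) = 0 \left(i \sqrt{57} - 5\right) = 0 \left(-5 + i \sqrt{57}\right) = 0$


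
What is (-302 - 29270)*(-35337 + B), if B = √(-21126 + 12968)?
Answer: 1044985764 - 29572*I*√8158 ≈ 1.045e+9 - 2.671e+6*I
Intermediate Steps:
B = I*√8158 (B = √(-8158) = I*√8158 ≈ 90.322*I)
(-302 - 29270)*(-35337 + B) = (-302 - 29270)*(-35337 + I*√8158) = -29572*(-35337 + I*√8158) = 1044985764 - 29572*I*√8158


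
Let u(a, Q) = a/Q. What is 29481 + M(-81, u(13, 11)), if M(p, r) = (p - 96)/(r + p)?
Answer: 25886265/878 ≈ 29483.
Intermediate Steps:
M(p, r) = (-96 + p)/(p + r)
29481 + M(-81, u(13, 11)) = 29481 + (-96 - 81)/(-81 + 13/11) = 29481 - 177/(-81 + 13*(1/11)) = 29481 - 177/(-81 + 13/11) = 29481 - 177/(-878/11) = 29481 - 11/878*(-177) = 29481 + 1947/878 = 25886265/878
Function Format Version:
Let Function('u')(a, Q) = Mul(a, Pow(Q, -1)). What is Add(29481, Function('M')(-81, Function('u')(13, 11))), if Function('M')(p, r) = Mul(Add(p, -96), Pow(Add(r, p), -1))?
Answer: Rational(25886265, 878) ≈ 29483.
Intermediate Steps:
Function('M')(p, r) = Mul(Pow(Add(p, r), -1), Add(-96, p)) (Function('M')(p, r) = Mul(Add(-96, p), Pow(Add(p, r), -1)) = Mul(Pow(Add(p, r), -1), Add(-96, p)))
Add(29481, Function('M')(-81, Function('u')(13, 11))) = Add(29481, Mul(Pow(Add(-81, Mul(13, Pow(11, -1))), -1), Add(-96, -81))) = Add(29481, Mul(Pow(Add(-81, Mul(13, Rational(1, 11))), -1), -177)) = Add(29481, Mul(Pow(Add(-81, Rational(13, 11)), -1), -177)) = Add(29481, Mul(Pow(Rational(-878, 11), -1), -177)) = Add(29481, Mul(Rational(-11, 878), -177)) = Add(29481, Rational(1947, 878)) = Rational(25886265, 878)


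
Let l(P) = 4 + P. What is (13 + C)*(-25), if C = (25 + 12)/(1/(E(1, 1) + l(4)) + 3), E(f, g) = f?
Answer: -17425/28 ≈ -622.32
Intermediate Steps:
C = 333/28 (C = (25 + 12)/(1/(1 + (4 + 4)) + 3) = 37/(1/(1 + 8) + 3) = 37/(1/9 + 3) = 37/(⅑ + 3) = 37/(28/9) = 37*(9/28) = 333/28 ≈ 11.893)
(13 + C)*(-25) = (13 + 333/28)*(-25) = (697/28)*(-25) = -17425/28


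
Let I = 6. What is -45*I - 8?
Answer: -278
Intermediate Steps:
-45*I - 8 = -45*6 - 8 = -9*30 - 8 = -270 - 8 = -278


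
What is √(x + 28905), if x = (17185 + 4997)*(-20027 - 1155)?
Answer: I*√469830219 ≈ 21676.0*I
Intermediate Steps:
x = -469859124 (x = 22182*(-21182) = -469859124)
√(x + 28905) = √(-469859124 + 28905) = √(-469830219) = I*√469830219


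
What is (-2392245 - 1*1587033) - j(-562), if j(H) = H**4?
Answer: -99761411614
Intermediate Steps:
(-2392245 - 1*1587033) - j(-562) = (-2392245 - 1*1587033) - 1*(-562)**4 = (-2392245 - 1587033) - 1*99757432336 = -3979278 - 99757432336 = -99761411614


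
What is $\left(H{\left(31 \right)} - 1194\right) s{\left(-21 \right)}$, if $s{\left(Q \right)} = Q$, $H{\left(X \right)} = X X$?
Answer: $4893$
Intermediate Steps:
$H{\left(X \right)} = X^{2}$
$\left(H{\left(31 \right)} - 1194\right) s{\left(-21 \right)} = \left(31^{2} - 1194\right) \left(-21\right) = \left(961 - 1194\right) \left(-21\right) = \left(-233\right) \left(-21\right) = 4893$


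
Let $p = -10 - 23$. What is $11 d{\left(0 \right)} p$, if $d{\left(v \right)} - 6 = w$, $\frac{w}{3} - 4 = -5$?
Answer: $-1089$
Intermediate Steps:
$p = -33$
$w = -3$ ($w = 12 + 3 \left(-5\right) = 12 - 15 = -3$)
$d{\left(v \right)} = 3$ ($d{\left(v \right)} = 6 - 3 = 3$)
$11 d{\left(0 \right)} p = 11 \cdot 3 \left(-33\right) = 33 \left(-33\right) = -1089$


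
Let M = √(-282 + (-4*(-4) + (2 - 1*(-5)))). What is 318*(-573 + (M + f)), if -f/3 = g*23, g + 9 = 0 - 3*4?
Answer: 278568 + 318*I*√259 ≈ 2.7857e+5 + 5117.7*I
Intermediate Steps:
g = -21 (g = -9 + (0 - 3*4) = -9 + (0 - 12) = -9 - 12 = -21)
f = 1449 (f = -(-63)*23 = -3*(-483) = 1449)
M = I*√259 (M = √(-282 + (16 + (2 + 5))) = √(-282 + (16 + 7)) = √(-282 + 23) = √(-259) = I*√259 ≈ 16.093*I)
318*(-573 + (M + f)) = 318*(-573 + (I*√259 + 1449)) = 318*(-573 + (1449 + I*√259)) = 318*(876 + I*√259) = 278568 + 318*I*√259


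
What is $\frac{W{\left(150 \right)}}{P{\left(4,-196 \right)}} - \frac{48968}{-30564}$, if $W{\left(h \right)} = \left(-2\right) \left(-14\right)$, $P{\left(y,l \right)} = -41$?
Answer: $\frac{287974}{313281} \approx 0.91922$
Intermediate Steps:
$W{\left(h \right)} = 28$
$\frac{W{\left(150 \right)}}{P{\left(4,-196 \right)}} - \frac{48968}{-30564} = \frac{28}{-41} - \frac{48968}{-30564} = 28 \left(- \frac{1}{41}\right) - - \frac{12242}{7641} = - \frac{28}{41} + \frac{12242}{7641} = \frac{287974}{313281}$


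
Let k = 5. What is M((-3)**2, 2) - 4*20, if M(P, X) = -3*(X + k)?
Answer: -101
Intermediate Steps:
M(P, X) = -15 - 3*X (M(P, X) = -3*(X + 5) = -3*(5 + X) = -15 - 3*X)
M((-3)**2, 2) - 4*20 = (-15 - 3*2) - 4*20 = (-15 - 6) - 80 = -21 - 80 = -101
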